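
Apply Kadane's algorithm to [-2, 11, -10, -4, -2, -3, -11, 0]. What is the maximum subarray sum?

Using Kadane's algorithm on [-2, 11, -10, -4, -2, -3, -11, 0]:

Scanning through the array:
Position 1 (value 11): max_ending_here = 11, max_so_far = 11
Position 2 (value -10): max_ending_here = 1, max_so_far = 11
Position 3 (value -4): max_ending_here = -3, max_so_far = 11
Position 4 (value -2): max_ending_here = -2, max_so_far = 11
Position 5 (value -3): max_ending_here = -3, max_so_far = 11
Position 6 (value -11): max_ending_here = -11, max_so_far = 11
Position 7 (value 0): max_ending_here = 0, max_so_far = 11

Maximum subarray: [11]
Maximum sum: 11

The maximum subarray is [11] with sum 11. This subarray runs from index 1 to index 1.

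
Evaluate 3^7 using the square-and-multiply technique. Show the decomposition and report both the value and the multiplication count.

Computing 3^7 by squaring (build up from 3^1; each line after the first costs one multiplication):

3^1 = 3
3^2 = (3^1)^2 = 3^2 = 9
3^3 = 3 * 3^2 = 3 * 9 = 27
3^6 = (3^3)^2 = 27^2 = 729
3^7 = 3 * 3^6 = 3 * 729 = 2187

Result: 2187
Multiplications needed: 4 (4 lines after 3^1)

3^7 = 2187. Using exponentiation by squaring, this requires 4 multiplications. The key idea: if the exponent is even, square the half-power; if odd, multiply by the base once.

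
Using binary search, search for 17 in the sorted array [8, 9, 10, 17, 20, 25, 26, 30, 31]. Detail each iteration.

Binary search for 17 in [8, 9, 10, 17, 20, 25, 26, 30, 31]:

lo=0, hi=8, mid=4, arr[mid]=20 -> 20 > 17, search left half
lo=0, hi=3, mid=1, arr[mid]=9 -> 9 < 17, search right half
lo=2, hi=3, mid=2, arr[mid]=10 -> 10 < 17, search right half
lo=3, hi=3, mid=3, arr[mid]=17 -> Found target at index 3!

Binary search finds 17 at index 3 after 4 comparisons. The search repeatedly halves the search space by comparing with the middle element.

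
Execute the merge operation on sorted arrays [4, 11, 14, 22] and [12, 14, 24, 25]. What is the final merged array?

Merging process:

Compare 4 vs 12: take 4 from left. Merged: [4]
Compare 11 vs 12: take 11 from left. Merged: [4, 11]
Compare 14 vs 12: take 12 from right. Merged: [4, 11, 12]
Compare 14 vs 14: take 14 from left. Merged: [4, 11, 12, 14]
Compare 22 vs 14: take 14 from right. Merged: [4, 11, 12, 14, 14]
Compare 22 vs 24: take 22 from left. Merged: [4, 11, 12, 14, 14, 22]
Append remaining from right: [24, 25]. Merged: [4, 11, 12, 14, 14, 22, 24, 25]

Final merged array: [4, 11, 12, 14, 14, 22, 24, 25]
Total comparisons: 6

The merged array is [4, 11, 12, 14, 14, 22, 24, 25], requiring 6 comparisons. The merge step runs in O(n) time where n is the total number of elements.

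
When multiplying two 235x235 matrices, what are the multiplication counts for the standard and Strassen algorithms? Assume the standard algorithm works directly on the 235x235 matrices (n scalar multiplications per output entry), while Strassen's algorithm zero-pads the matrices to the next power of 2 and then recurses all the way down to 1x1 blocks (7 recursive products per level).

Matrix multiplication for 235x235 matrices:

Strassen's algorithm requires power-of-2 dimensions. Pad 235x235 to 256x256 (next power of 2).

Standard algorithm: 235^3 = 12977875 multiplications
Strassen's algorithm: 7^(log2(256)) = 7^8 = 5764801 multiplications
Savings: 12977875 - 5764801 = 7213074 multiplications

Standard: 12977875 multiplications (235^3). Strassen: 5764801 multiplications (7^8, after padding to 256x256). Strassen reduces 8 recursive multiplications to 7 at each level.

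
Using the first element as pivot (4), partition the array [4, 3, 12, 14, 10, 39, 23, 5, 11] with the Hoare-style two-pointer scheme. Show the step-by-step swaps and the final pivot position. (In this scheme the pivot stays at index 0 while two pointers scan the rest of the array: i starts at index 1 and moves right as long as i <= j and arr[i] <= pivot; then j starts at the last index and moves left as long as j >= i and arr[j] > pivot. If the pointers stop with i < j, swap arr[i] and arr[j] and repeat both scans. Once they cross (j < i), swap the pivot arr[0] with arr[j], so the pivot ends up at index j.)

Hoare-style two-pointer partition with pivot = 4:

Initial array: [4, 3, 12, 14, 10, 39, 23, 5, 11]

Pointers start at i = 1, j = 8.
i ends at 2, j ends at 1: the pointers have crossed (j < i), so scanning stops.

Swap pivot arr[0] with arr[1] to place pivot at position 1: [3, 4, 12, 14, 10, 39, 23, 5, 11]
Pivot position: 1

After partitioning with pivot 4, the array becomes [3, 4, 12, 14, 10, 39, 23, 5, 11]. The pivot is placed at index 1. All elements to the left of the pivot are <= 4, and all elements to the right are > 4.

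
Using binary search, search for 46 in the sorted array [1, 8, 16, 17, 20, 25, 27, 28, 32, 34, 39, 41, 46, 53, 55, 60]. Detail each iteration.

Binary search for 46 in [1, 8, 16, 17, 20, 25, 27, 28, 32, 34, 39, 41, 46, 53, 55, 60]:

lo=0, hi=15, mid=7, arr[mid]=28 -> 28 < 46, search right half
lo=8, hi=15, mid=11, arr[mid]=41 -> 41 < 46, search right half
lo=12, hi=15, mid=13, arr[mid]=53 -> 53 > 46, search left half
lo=12, hi=12, mid=12, arr[mid]=46 -> Found target at index 12!

Binary search finds 46 at index 12 after 4 comparisons. The search repeatedly halves the search space by comparing with the middle element.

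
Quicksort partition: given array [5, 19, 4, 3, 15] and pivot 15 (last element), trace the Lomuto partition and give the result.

Lomuto partition with pivot = 15:

Initial array: [5, 19, 4, 3, 15]

arr[0]=5 <= 15: swap with position 0, array becomes [5, 19, 4, 3, 15]
arr[1]=19 > 15: no swap
arr[2]=4 <= 15: swap with position 1, array becomes [5, 4, 19, 3, 15]
arr[3]=3 <= 15: swap with position 2, array becomes [5, 4, 3, 19, 15]

Place pivot at position 3: [5, 4, 3, 15, 19]
Pivot position: 3

After partitioning with pivot 15, the array becomes [5, 4, 3, 15, 19]. The pivot is placed at index 3. All elements to the left of the pivot are <= 15, and all elements to the right are > 15.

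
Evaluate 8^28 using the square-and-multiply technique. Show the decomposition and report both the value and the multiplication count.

Computing 8^28 by squaring (build up from 8^1; each line after the first costs one multiplication):

8^1 = 8
8^2 = (8^1)^2 = 8^2 = 64
8^3 = 8 * 8^2 = 8 * 64 = 512
8^6 = (8^3)^2 = 512^2 = 262144
8^7 = 8 * 8^6 = 8 * 262144 = 2097152
8^14 = (8^7)^2 = 2097152^2 = 4398046511104
8^28 = (8^14)^2 = 4398046511104^2 = 19342813113834066795298816

Result: 19342813113834066795298816
Multiplications needed: 6 (6 lines after 8^1)

8^28 = 19342813113834066795298816. Using exponentiation by squaring, this requires 6 multiplications. The key idea: if the exponent is even, square the half-power; if odd, multiply by the base once.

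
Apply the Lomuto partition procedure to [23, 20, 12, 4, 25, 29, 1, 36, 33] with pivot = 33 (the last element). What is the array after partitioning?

Lomuto partition with pivot = 33:

Initial array: [23, 20, 12, 4, 25, 29, 1, 36, 33]

arr[0]=23 <= 33: swap with position 0, array becomes [23, 20, 12, 4, 25, 29, 1, 36, 33]
arr[1]=20 <= 33: swap with position 1, array becomes [23, 20, 12, 4, 25, 29, 1, 36, 33]
arr[2]=12 <= 33: swap with position 2, array becomes [23, 20, 12, 4, 25, 29, 1, 36, 33]
arr[3]=4 <= 33: swap with position 3, array becomes [23, 20, 12, 4, 25, 29, 1, 36, 33]
arr[4]=25 <= 33: swap with position 4, array becomes [23, 20, 12, 4, 25, 29, 1, 36, 33]
arr[5]=29 <= 33: swap with position 5, array becomes [23, 20, 12, 4, 25, 29, 1, 36, 33]
arr[6]=1 <= 33: swap with position 6, array becomes [23, 20, 12, 4, 25, 29, 1, 36, 33]
arr[7]=36 > 33: no swap

Place pivot at position 7: [23, 20, 12, 4, 25, 29, 1, 33, 36]
Pivot position: 7

After partitioning with pivot 33, the array becomes [23, 20, 12, 4, 25, 29, 1, 33, 36]. The pivot is placed at index 7. All elements to the left of the pivot are <= 33, and all elements to the right are > 33.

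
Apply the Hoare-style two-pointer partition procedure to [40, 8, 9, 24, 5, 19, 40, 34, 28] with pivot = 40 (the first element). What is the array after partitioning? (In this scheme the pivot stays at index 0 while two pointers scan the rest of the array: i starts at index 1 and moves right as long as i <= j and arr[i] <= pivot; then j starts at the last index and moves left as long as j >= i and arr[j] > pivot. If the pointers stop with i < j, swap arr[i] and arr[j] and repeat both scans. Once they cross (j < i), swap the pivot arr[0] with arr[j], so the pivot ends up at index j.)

Hoare-style two-pointer partition with pivot = 40:

Initial array: [40, 8, 9, 24, 5, 19, 40, 34, 28]

Pointers start at i = 1, j = 8.
i ends at 9, j ends at 8: the pointers have crossed (j < i), so scanning stops.

Swap pivot arr[0] with arr[8] to place pivot at position 8: [28, 8, 9, 24, 5, 19, 40, 34, 40]
Pivot position: 8

After partitioning with pivot 40, the array becomes [28, 8, 9, 24, 5, 19, 40, 34, 40]. The pivot is placed at index 8. All elements to the left of the pivot are <= 40, and all elements to the right are > 40.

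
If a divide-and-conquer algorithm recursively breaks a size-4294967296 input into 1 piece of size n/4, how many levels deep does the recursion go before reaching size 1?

For divide and conquer with division factor 4:

Problem sizes at each level:
Level 0: 4294967296
Level 1: 1073741824
Level 2: 268435456
Level 3: 67108864
Level 4: 16777216
Level 5: 4194304
Level 6: 1048576
Level 7: 262144
Level 8: 65536
Level 9: 16384
Level 10: 4096
Level 11: 1024
Level 12: 256
Level 13: 64
Level 14: 16
Level 15: 4
Level 16: 1

The root is level 0 and the size-1 base case is level 16 (the tree spans levels 0 through 16, i.e. 17 levels counting the root), so the depth is the number of divisions: log_4(4294967296) = 16

The recursion tree depth is log_4(4294967296) = 16. At each level, the problem size is divided by 4, so it takes 16 divisions to reduce to a base case of size 1. The algorithm makes 1 recursive call at each level.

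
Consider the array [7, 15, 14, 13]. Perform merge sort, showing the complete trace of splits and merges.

Merge sort trace:

Split: [7, 15, 14, 13] -> [7, 15] and [14, 13]
  Split: [7, 15] -> [7] and [15]
  Merge: [7] + [15] -> [7, 15]
  Split: [14, 13] -> [14] and [13]
  Merge: [14] + [13] -> [13, 14]
Merge: [7, 15] + [13, 14] -> [7, 13, 14, 15]

Final sorted array: [7, 13, 14, 15]

The merge sort proceeds by recursively splitting the array and merging sorted halves.
After all merges, the sorted array is [7, 13, 14, 15].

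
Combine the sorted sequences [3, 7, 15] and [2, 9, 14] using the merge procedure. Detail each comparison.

Merging process:

Compare 3 vs 2: take 2 from right. Merged: [2]
Compare 3 vs 9: take 3 from left. Merged: [2, 3]
Compare 7 vs 9: take 7 from left. Merged: [2, 3, 7]
Compare 15 vs 9: take 9 from right. Merged: [2, 3, 7, 9]
Compare 15 vs 14: take 14 from right. Merged: [2, 3, 7, 9, 14]
Append remaining from left: [15]. Merged: [2, 3, 7, 9, 14, 15]

Final merged array: [2, 3, 7, 9, 14, 15]
Total comparisons: 5

The merged array is [2, 3, 7, 9, 14, 15], requiring 5 comparisons. The merge step runs in O(n) time where n is the total number of elements.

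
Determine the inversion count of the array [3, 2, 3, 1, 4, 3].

Finding inversions in [3, 2, 3, 1, 4, 3]:

(0, 1): arr[0]=3 > arr[1]=2
(0, 3): arr[0]=3 > arr[3]=1
(1, 3): arr[1]=2 > arr[3]=1
(2, 3): arr[2]=3 > arr[3]=1
(4, 5): arr[4]=4 > arr[5]=3

Total inversions: 5

The array has 5 inversion(s): (0,1), (0,3), (1,3), (2,3), (4,5). Each pair (i,j) satisfies i < j and arr[i] > arr[j].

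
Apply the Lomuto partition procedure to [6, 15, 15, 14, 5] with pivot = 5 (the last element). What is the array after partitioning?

Lomuto partition with pivot = 5:

Initial array: [6, 15, 15, 14, 5]

arr[0]=6 > 5: no swap
arr[1]=15 > 5: no swap
arr[2]=15 > 5: no swap
arr[3]=14 > 5: no swap

Place pivot at position 0: [5, 15, 15, 14, 6]
Pivot position: 0

After partitioning with pivot 5, the array becomes [5, 15, 15, 14, 6]. The pivot is placed at index 0. All elements to the left of the pivot are <= 5, and all elements to the right are > 5.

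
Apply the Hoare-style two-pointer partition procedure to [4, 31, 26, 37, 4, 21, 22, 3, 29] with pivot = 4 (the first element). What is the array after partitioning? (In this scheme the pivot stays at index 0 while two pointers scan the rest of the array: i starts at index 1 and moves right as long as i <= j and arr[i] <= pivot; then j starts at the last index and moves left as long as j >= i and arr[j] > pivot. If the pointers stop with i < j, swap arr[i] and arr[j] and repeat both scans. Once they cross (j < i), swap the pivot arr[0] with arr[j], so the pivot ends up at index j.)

Hoare-style two-pointer partition with pivot = 4:

Initial array: [4, 31, 26, 37, 4, 21, 22, 3, 29]

Pointers start at i = 1, j = 8.
i stops at index 1 (arr[1]=31 > 4), j stops at index 7 (arr[7]=3 <= 4): swap arr[1] and arr[7], array becomes [4, 3, 26, 37, 4, 21, 22, 31, 29]
i stops at index 2 (arr[2]=26 > 4), j stops at index 4 (arr[4]=4 <= 4): swap arr[2] and arr[4], array becomes [4, 3, 4, 37, 26, 21, 22, 31, 29]
i ends at 3, j ends at 2: the pointers have crossed (j < i), so scanning stops.

Swap pivot arr[0] with arr[2] to place pivot at position 2: [4, 3, 4, 37, 26, 21, 22, 31, 29]
Pivot position: 2

After partitioning with pivot 4, the array becomes [4, 3, 4, 37, 26, 21, 22, 31, 29]. The pivot is placed at index 2. All elements to the left of the pivot are <= 4, and all elements to the right are > 4.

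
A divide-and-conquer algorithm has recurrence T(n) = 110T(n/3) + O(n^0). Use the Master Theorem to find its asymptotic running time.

Master Theorem for T(n) = 110T(n/3) + O(n^0):

a = 110, b = 3, c = 0
log_b(a) = log_3(110) = 4.2786

Case 1: c = 0 < log_3(110) = 4.2786
T(n) = O(n^(log_3 110))

For T(n) = 110T(n/3) + O(n^0): log_3(110) = 4.2786. This is Case 1 of the Master Theorem (c < log_b(a), work dominated by leaves), giving O(n^(log_3 110)).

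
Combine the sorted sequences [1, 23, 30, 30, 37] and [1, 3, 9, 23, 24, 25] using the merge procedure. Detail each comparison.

Merging process:

Compare 1 vs 1: take 1 from left. Merged: [1]
Compare 23 vs 1: take 1 from right. Merged: [1, 1]
Compare 23 vs 3: take 3 from right. Merged: [1, 1, 3]
Compare 23 vs 9: take 9 from right. Merged: [1, 1, 3, 9]
Compare 23 vs 23: take 23 from left. Merged: [1, 1, 3, 9, 23]
Compare 30 vs 23: take 23 from right. Merged: [1, 1, 3, 9, 23, 23]
Compare 30 vs 24: take 24 from right. Merged: [1, 1, 3, 9, 23, 23, 24]
Compare 30 vs 25: take 25 from right. Merged: [1, 1, 3, 9, 23, 23, 24, 25]
Append remaining from left: [30, 30, 37]. Merged: [1, 1, 3, 9, 23, 23, 24, 25, 30, 30, 37]

Final merged array: [1, 1, 3, 9, 23, 23, 24, 25, 30, 30, 37]
Total comparisons: 8

The merged array is [1, 1, 3, 9, 23, 23, 24, 25, 30, 30, 37], requiring 8 comparisons. The merge step runs in O(n) time where n is the total number of elements.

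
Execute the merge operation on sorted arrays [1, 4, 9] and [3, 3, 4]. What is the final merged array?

Merging process:

Compare 1 vs 3: take 1 from left. Merged: [1]
Compare 4 vs 3: take 3 from right. Merged: [1, 3]
Compare 4 vs 3: take 3 from right. Merged: [1, 3, 3]
Compare 4 vs 4: take 4 from left. Merged: [1, 3, 3, 4]
Compare 9 vs 4: take 4 from right. Merged: [1, 3, 3, 4, 4]
Append remaining from left: [9]. Merged: [1, 3, 3, 4, 4, 9]

Final merged array: [1, 3, 3, 4, 4, 9]
Total comparisons: 5

The merged array is [1, 3, 3, 4, 4, 9], requiring 5 comparisons. The merge step runs in O(n) time where n is the total number of elements.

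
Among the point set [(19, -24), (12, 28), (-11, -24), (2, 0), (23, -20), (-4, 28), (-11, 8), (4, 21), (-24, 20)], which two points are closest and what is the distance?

Computing all pairwise distances among 9 points:

d((19, -24), (12, 28)) = 52.469
d((19, -24), (-11, -24)) = 30.0
d((19, -24), (2, 0)) = 29.4109
d((19, -24), (23, -20)) = 5.6569 <-- minimum
d((19, -24), (-4, 28)) = 56.8595
d((19, -24), (-11, 8)) = 43.8634
d((19, -24), (4, 21)) = 47.4342
d((19, -24), (-24, 20)) = 61.5224
d((12, 28), (-11, -24)) = 56.8595
d((12, 28), (2, 0)) = 29.7321
d((12, 28), (23, -20)) = 49.2443
d((12, 28), (-4, 28)) = 16.0
d((12, 28), (-11, 8)) = 30.4795
d((12, 28), (4, 21)) = 10.6301
d((12, 28), (-24, 20)) = 36.8782
d((-11, -24), (2, 0)) = 27.2947
d((-11, -24), (23, -20)) = 34.2345
d((-11, -24), (-4, 28)) = 52.469
d((-11, -24), (-11, 8)) = 32.0
d((-11, -24), (4, 21)) = 47.4342
d((-11, -24), (-24, 20)) = 45.8803
d((2, 0), (23, -20)) = 29.0
d((2, 0), (-4, 28)) = 28.6356
d((2, 0), (-11, 8)) = 15.2643
d((2, 0), (4, 21)) = 21.095
d((2, 0), (-24, 20)) = 32.8024
d((23, -20), (-4, 28)) = 55.0727
d((23, -20), (-11, 8)) = 44.0454
d((23, -20), (4, 21)) = 45.1885
d((23, -20), (-24, 20)) = 61.7171
d((-4, 28), (-11, 8)) = 21.1896
d((-4, 28), (4, 21)) = 10.6301
d((-4, 28), (-24, 20)) = 21.5407
d((-11, 8), (4, 21)) = 19.8494
d((-11, 8), (-24, 20)) = 17.6918
d((4, 21), (-24, 20)) = 28.0179

Closest pair: (19, -24) and (23, -20) with distance 5.6569

The closest pair is (19, -24) and (23, -20) with Euclidean distance 5.6569. For 9 points, brute-force pairwise comparison is shown above. For large n, the divide-and-conquer algorithm (sort by x, recurse on halves, check the dividing strip) achieves O(n log n).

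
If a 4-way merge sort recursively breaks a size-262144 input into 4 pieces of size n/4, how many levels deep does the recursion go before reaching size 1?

For divide and conquer with division factor 4:

Problem sizes at each level:
Level 0: 262144
Level 1: 65536
Level 2: 16384
Level 3: 4096
Level 4: 1024
Level 5: 256
Level 6: 64
Level 7: 16
Level 8: 4
Level 9: 1

The root is level 0 and the size-1 base case is level 9 (the tree spans levels 0 through 9, i.e. 10 levels counting the root), so the depth is the number of divisions: log_4(262144) = 9

The recursion tree depth is log_4(262144) = 9. At each level, the problem size is divided by 4, so it takes 9 divisions to reduce to a base case of size 1. The algorithm makes 4 recursive calls at each level.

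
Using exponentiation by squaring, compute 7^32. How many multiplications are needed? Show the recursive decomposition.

Computing 7^32 by squaring (build up from 7^1; each line after the first costs one multiplication):

7^1 = 7
7^2 = (7^1)^2 = 7^2 = 49
7^4 = (7^2)^2 = 49^2 = 2401
7^8 = (7^4)^2 = 2401^2 = 5764801
7^16 = (7^8)^2 = 5764801^2 = 33232930569601
7^32 = (7^16)^2 = 33232930569601^2 = 1104427674243920646305299201

Result: 1104427674243920646305299201
Multiplications needed: 5 (5 lines after 7^1)

7^32 = 1104427674243920646305299201. Using exponentiation by squaring, this requires 5 multiplications. The key idea: if the exponent is even, square the half-power; if odd, multiply by the base once.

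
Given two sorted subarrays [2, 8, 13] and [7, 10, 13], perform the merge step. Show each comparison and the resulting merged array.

Merging process:

Compare 2 vs 7: take 2 from left. Merged: [2]
Compare 8 vs 7: take 7 from right. Merged: [2, 7]
Compare 8 vs 10: take 8 from left. Merged: [2, 7, 8]
Compare 13 vs 10: take 10 from right. Merged: [2, 7, 8, 10]
Compare 13 vs 13: take 13 from left. Merged: [2, 7, 8, 10, 13]
Append remaining from right: [13]. Merged: [2, 7, 8, 10, 13, 13]

Final merged array: [2, 7, 8, 10, 13, 13]
Total comparisons: 5

The merged array is [2, 7, 8, 10, 13, 13], requiring 5 comparisons. The merge step runs in O(n) time where n is the total number of elements.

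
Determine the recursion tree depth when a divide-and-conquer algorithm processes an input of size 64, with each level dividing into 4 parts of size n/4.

For divide and conquer with division factor 4:

Problem sizes at each level:
Level 0: 64
Level 1: 16
Level 2: 4
Level 3: 1

The root is level 0 and the size-1 base case is level 3 (the tree spans levels 0 through 3, i.e. 4 levels counting the root), so the depth is the number of divisions: log_4(64) = 3

The recursion tree depth is log_4(64) = 3. At each level, the problem size is divided by 4, so it takes 3 divisions to reduce to a base case of size 1. The algorithm makes 4 recursive calls at each level.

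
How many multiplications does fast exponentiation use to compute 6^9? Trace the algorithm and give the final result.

Computing 6^9 by squaring (build up from 6^1; each line after the first costs one multiplication):

6^1 = 6
6^2 = (6^1)^2 = 6^2 = 36
6^4 = (6^2)^2 = 36^2 = 1296
6^8 = (6^4)^2 = 1296^2 = 1679616
6^9 = 6 * 6^8 = 6 * 1679616 = 10077696

Result: 10077696
Multiplications needed: 4 (4 lines after 6^1)

6^9 = 10077696. Using exponentiation by squaring, this requires 4 multiplications. The key idea: if the exponent is even, square the half-power; if odd, multiply by the base once.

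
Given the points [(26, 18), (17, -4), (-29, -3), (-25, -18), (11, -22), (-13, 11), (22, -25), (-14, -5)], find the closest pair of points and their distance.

Computing all pairwise distances among 8 points:

d((26, 18), (17, -4)) = 23.7697
d((26, 18), (-29, -3)) = 58.8727
d((26, 18), (-25, -18)) = 62.426
d((26, 18), (11, -22)) = 42.72
d((26, 18), (-13, 11)) = 39.6232
d((26, 18), (22, -25)) = 43.1856
d((26, 18), (-14, -5)) = 46.1411
d((17, -4), (-29, -3)) = 46.0109
d((17, -4), (-25, -18)) = 44.2719
d((17, -4), (11, -22)) = 18.9737
d((17, -4), (-13, 11)) = 33.541
d((17, -4), (22, -25)) = 21.587
d((17, -4), (-14, -5)) = 31.0161
d((-29, -3), (-25, -18)) = 15.5242
d((-29, -3), (11, -22)) = 44.2832
d((-29, -3), (-13, 11)) = 21.2603
d((-29, -3), (22, -25)) = 55.5428
d((-29, -3), (-14, -5)) = 15.1327
d((-25, -18), (11, -22)) = 36.2215
d((-25, -18), (-13, 11)) = 31.3847
d((-25, -18), (22, -25)) = 47.5184
d((-25, -18), (-14, -5)) = 17.0294
d((11, -22), (-13, 11)) = 40.8044
d((11, -22), (22, -25)) = 11.4018 <-- minimum
d((11, -22), (-14, -5)) = 30.2324
d((-13, 11), (22, -25)) = 50.2096
d((-13, 11), (-14, -5)) = 16.0312
d((22, -25), (-14, -5)) = 41.1825

Closest pair: (11, -22) and (22, -25) with distance 11.4018

The closest pair is (11, -22) and (22, -25) with Euclidean distance 11.4018. For 8 points, brute-force pairwise comparison is shown above. For large n, the divide-and-conquer algorithm (sort by x, recurse on halves, check the dividing strip) achieves O(n log n).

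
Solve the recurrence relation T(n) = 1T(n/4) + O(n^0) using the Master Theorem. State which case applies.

Master Theorem for T(n) = 1T(n/4) + O(n^0):

a = 1, b = 4, c = 0
log_b(a) = log_4(1) = 0.0000

Case 2: c = 0 = log_4(1) = 0.0000
T(n) = O(n^0 log n) = O(log n)

For T(n) = 1T(n/4) + O(n^0): log_4(1) = 0.0000. This is Case 2 of the Master Theorem (c = log_b(a), equal work at all levels), giving O(log n).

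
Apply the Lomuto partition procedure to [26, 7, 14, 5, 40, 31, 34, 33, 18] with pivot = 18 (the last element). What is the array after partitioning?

Lomuto partition with pivot = 18:

Initial array: [26, 7, 14, 5, 40, 31, 34, 33, 18]

arr[0]=26 > 18: no swap
arr[1]=7 <= 18: swap with position 0, array becomes [7, 26, 14, 5, 40, 31, 34, 33, 18]
arr[2]=14 <= 18: swap with position 1, array becomes [7, 14, 26, 5, 40, 31, 34, 33, 18]
arr[3]=5 <= 18: swap with position 2, array becomes [7, 14, 5, 26, 40, 31, 34, 33, 18]
arr[4]=40 > 18: no swap
arr[5]=31 > 18: no swap
arr[6]=34 > 18: no swap
arr[7]=33 > 18: no swap

Place pivot at position 3: [7, 14, 5, 18, 40, 31, 34, 33, 26]
Pivot position: 3

After partitioning with pivot 18, the array becomes [7, 14, 5, 18, 40, 31, 34, 33, 26]. The pivot is placed at index 3. All elements to the left of the pivot are <= 18, and all elements to the right are > 18.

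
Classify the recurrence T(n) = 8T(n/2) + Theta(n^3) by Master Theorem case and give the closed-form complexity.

Master Theorem for T(n) = 8T(n/2) + O(n^3):

a = 8, b = 2, c = 3
log_b(a) = log_2(8) = 3.0000

Case 2: c = 3 = log_2(8) = 3.0000
T(n) = O(n^3 log n) = O(n^3 log n)

For T(n) = 8T(n/2) + O(n^3): log_2(8) = 3.0000. This is Case 2 of the Master Theorem (c = log_b(a), equal work at all levels), giving O(n^3 log n).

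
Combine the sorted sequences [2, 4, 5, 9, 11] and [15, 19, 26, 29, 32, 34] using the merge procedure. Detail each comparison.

Merging process:

Compare 2 vs 15: take 2 from left. Merged: [2]
Compare 4 vs 15: take 4 from left. Merged: [2, 4]
Compare 5 vs 15: take 5 from left. Merged: [2, 4, 5]
Compare 9 vs 15: take 9 from left. Merged: [2, 4, 5, 9]
Compare 11 vs 15: take 11 from left. Merged: [2, 4, 5, 9, 11]
Append remaining from right: [15, 19, 26, 29, 32, 34]. Merged: [2, 4, 5, 9, 11, 15, 19, 26, 29, 32, 34]

Final merged array: [2, 4, 5, 9, 11, 15, 19, 26, 29, 32, 34]
Total comparisons: 5

The merged array is [2, 4, 5, 9, 11, 15, 19, 26, 29, 32, 34], requiring 5 comparisons. The merge step runs in O(n) time where n is the total number of elements.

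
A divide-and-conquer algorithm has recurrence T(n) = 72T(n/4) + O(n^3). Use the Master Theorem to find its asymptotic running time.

Master Theorem for T(n) = 72T(n/4) + O(n^3):

a = 72, b = 4, c = 3
log_b(a) = log_4(72) = 3.0850

Case 1: c = 3 < log_4(72) = 3.0850
T(n) = O(n^(log_4 72))

For T(n) = 72T(n/4) + O(n^3): log_4(72) = 3.0850. This is Case 1 of the Master Theorem (c < log_b(a), work dominated by leaves), giving O(n^(log_4 72)).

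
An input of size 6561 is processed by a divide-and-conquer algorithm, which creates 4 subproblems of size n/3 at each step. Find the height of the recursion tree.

For divide and conquer with division factor 3:

Problem sizes at each level:
Level 0: 6561
Level 1: 2187
Level 2: 729
Level 3: 243
Level 4: 81
Level 5: 27
Level 6: 9
Level 7: 3
Level 8: 1

The root is level 0 and the size-1 base case is level 8 (the tree spans levels 0 through 8, i.e. 9 levels counting the root), so the depth is the number of divisions: log_3(6561) = 8

The recursion tree depth is log_3(6561) = 8. At each level, the problem size is divided by 3, so it takes 8 divisions to reduce to a base case of size 1. The algorithm makes 4 recursive calls at each level.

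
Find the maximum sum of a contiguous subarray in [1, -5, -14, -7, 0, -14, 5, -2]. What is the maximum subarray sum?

Using Kadane's algorithm on [1, -5, -14, -7, 0, -14, 5, -2]:

Scanning through the array:
Position 1 (value -5): max_ending_here = -4, max_so_far = 1
Position 2 (value -14): max_ending_here = -14, max_so_far = 1
Position 3 (value -7): max_ending_here = -7, max_so_far = 1
Position 4 (value 0): max_ending_here = 0, max_so_far = 1
Position 5 (value -14): max_ending_here = -14, max_so_far = 1
Position 6 (value 5): max_ending_here = 5, max_so_far = 5
Position 7 (value -2): max_ending_here = 3, max_so_far = 5

Maximum subarray: [5]
Maximum sum: 5

The maximum subarray is [5] with sum 5. This subarray runs from index 6 to index 6.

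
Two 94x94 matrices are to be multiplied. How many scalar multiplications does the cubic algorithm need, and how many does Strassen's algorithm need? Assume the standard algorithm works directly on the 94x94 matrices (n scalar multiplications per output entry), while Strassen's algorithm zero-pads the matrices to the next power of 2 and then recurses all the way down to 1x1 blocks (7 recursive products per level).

Matrix multiplication for 94x94 matrices:

Strassen's algorithm requires power-of-2 dimensions. Pad 94x94 to 128x128 (next power of 2).

Standard algorithm: 94^3 = 830584 multiplications
Strassen's algorithm: 7^(log2(128)) = 7^7 = 823543 multiplications
Savings: 830584 - 823543 = 7041 multiplications

Standard: 830584 multiplications (94^3). Strassen: 823543 multiplications (7^7, after padding to 128x128). Strassen reduces 8 recursive multiplications to 7 at each level.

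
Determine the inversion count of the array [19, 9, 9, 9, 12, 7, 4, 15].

Finding inversions in [19, 9, 9, 9, 12, 7, 4, 15]:

(0, 1): arr[0]=19 > arr[1]=9
(0, 2): arr[0]=19 > arr[2]=9
(0, 3): arr[0]=19 > arr[3]=9
(0, 4): arr[0]=19 > arr[4]=12
(0, 5): arr[0]=19 > arr[5]=7
(0, 6): arr[0]=19 > arr[6]=4
(0, 7): arr[0]=19 > arr[7]=15
(1, 5): arr[1]=9 > arr[5]=7
(1, 6): arr[1]=9 > arr[6]=4
(2, 5): arr[2]=9 > arr[5]=7
(2, 6): arr[2]=9 > arr[6]=4
(3, 5): arr[3]=9 > arr[5]=7
(3, 6): arr[3]=9 > arr[6]=4
(4, 5): arr[4]=12 > arr[5]=7
(4, 6): arr[4]=12 > arr[6]=4
(5, 6): arr[5]=7 > arr[6]=4

Total inversions: 16

The array has 16 inversion(s): (0,1), (0,2), (0,3), (0,4), (0,5), (0,6), (0,7), (1,5), (1,6), (2,5), (2,6), (3,5), (3,6), (4,5), (4,6), (5,6). Each pair (i,j) satisfies i < j and arr[i] > arr[j].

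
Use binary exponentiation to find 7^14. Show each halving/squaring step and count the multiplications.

Computing 7^14 by squaring (build up from 7^1; each line after the first costs one multiplication):

7^1 = 7
7^2 = (7^1)^2 = 7^2 = 49
7^3 = 7 * 7^2 = 7 * 49 = 343
7^6 = (7^3)^2 = 343^2 = 117649
7^7 = 7 * 7^6 = 7 * 117649 = 823543
7^14 = (7^7)^2 = 823543^2 = 678223072849

Result: 678223072849
Multiplications needed: 5 (5 lines after 7^1)

7^14 = 678223072849. Using exponentiation by squaring, this requires 5 multiplications. The key idea: if the exponent is even, square the half-power; if odd, multiply by the base once.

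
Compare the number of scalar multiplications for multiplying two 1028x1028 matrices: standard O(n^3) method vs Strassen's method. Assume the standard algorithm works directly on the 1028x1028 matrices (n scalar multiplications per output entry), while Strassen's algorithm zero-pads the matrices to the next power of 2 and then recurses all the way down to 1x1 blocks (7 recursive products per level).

Matrix multiplication for 1028x1028 matrices:

Strassen's algorithm requires power-of-2 dimensions. Pad 1028x1028 to 2048x2048 (next power of 2).

Standard algorithm: 1028^3 = 1086373952 multiplications
Strassen's algorithm: 7^(log2(2048)) = 7^11 = 1977326743 multiplications
Difference: 1086373952 - 1977326743 = -890952791 (Strassen uses MORE here due to padding overhead — for small or just-over-power-of-2 n, padding can outweigh the per-level savings)

Standard: 1086373952 multiplications (1028^3). Strassen: 1977326743 multiplications (7^11, after padding to 2048x2048). Strassen reduces 8 recursive multiplications to 7 at each level.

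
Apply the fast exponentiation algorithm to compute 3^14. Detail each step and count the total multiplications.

Computing 3^14 by squaring (build up from 3^1; each line after the first costs one multiplication):

3^1 = 3
3^2 = (3^1)^2 = 3^2 = 9
3^3 = 3 * 3^2 = 3 * 9 = 27
3^6 = (3^3)^2 = 27^2 = 729
3^7 = 3 * 3^6 = 3 * 729 = 2187
3^14 = (3^7)^2 = 2187^2 = 4782969

Result: 4782969
Multiplications needed: 5 (5 lines after 3^1)

3^14 = 4782969. Using exponentiation by squaring, this requires 5 multiplications. The key idea: if the exponent is even, square the half-power; if odd, multiply by the base once.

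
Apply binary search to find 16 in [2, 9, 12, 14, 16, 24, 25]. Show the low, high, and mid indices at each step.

Binary search for 16 in [2, 9, 12, 14, 16, 24, 25]:

lo=0, hi=6, mid=3, arr[mid]=14 -> 14 < 16, search right half
lo=4, hi=6, mid=5, arr[mid]=24 -> 24 > 16, search left half
lo=4, hi=4, mid=4, arr[mid]=16 -> Found target at index 4!

Binary search finds 16 at index 4 after 3 comparisons. The search repeatedly halves the search space by comparing with the middle element.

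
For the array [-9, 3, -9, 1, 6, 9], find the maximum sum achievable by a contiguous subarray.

Using Kadane's algorithm on [-9, 3, -9, 1, 6, 9]:

Scanning through the array:
Position 1 (value 3): max_ending_here = 3, max_so_far = 3
Position 2 (value -9): max_ending_here = -6, max_so_far = 3
Position 3 (value 1): max_ending_here = 1, max_so_far = 3
Position 4 (value 6): max_ending_here = 7, max_so_far = 7
Position 5 (value 9): max_ending_here = 16, max_so_far = 16

Maximum subarray: [1, 6, 9]
Maximum sum: 16

The maximum subarray is [1, 6, 9] with sum 16. This subarray runs from index 3 to index 5.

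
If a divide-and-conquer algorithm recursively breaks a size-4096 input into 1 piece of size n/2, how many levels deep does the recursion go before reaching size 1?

For divide and conquer with division factor 2:

Problem sizes at each level:
Level 0: 4096
Level 1: 2048
Level 2: 1024
Level 3: 512
Level 4: 256
Level 5: 128
Level 6: 64
Level 7: 32
Level 8: 16
Level 9: 8
Level 10: 4
Level 11: 2
Level 12: 1

The root is level 0 and the size-1 base case is level 12 (the tree spans levels 0 through 12, i.e. 13 levels counting the root), so the depth is the number of divisions: log_2(4096) = 12

The recursion tree depth is log_2(4096) = 12. At each level, the problem size is divided by 2, so it takes 12 divisions to reduce to a base case of size 1. The algorithm makes 1 recursive call at each level.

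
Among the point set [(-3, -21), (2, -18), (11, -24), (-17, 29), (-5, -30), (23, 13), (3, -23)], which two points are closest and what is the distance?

Computing all pairwise distances among 7 points:

d((-3, -21), (2, -18)) = 5.831
d((-3, -21), (11, -24)) = 14.3178
d((-3, -21), (-17, 29)) = 51.923
d((-3, -21), (-5, -30)) = 9.2195
d((-3, -21), (23, 13)) = 42.8019
d((-3, -21), (3, -23)) = 6.3246
d((2, -18), (11, -24)) = 10.8167
d((2, -18), (-17, 29)) = 50.6952
d((2, -18), (-5, -30)) = 13.8924
d((2, -18), (23, 13)) = 37.4433
d((2, -18), (3, -23)) = 5.099 <-- minimum
d((11, -24), (-17, 29)) = 59.9416
d((11, -24), (-5, -30)) = 17.088
d((11, -24), (23, 13)) = 38.8973
d((11, -24), (3, -23)) = 8.0623
d((-17, 29), (-5, -30)) = 60.208
d((-17, 29), (23, 13)) = 43.0813
d((-17, 29), (3, -23)) = 55.7136
d((-5, -30), (23, 13)) = 51.3128
d((-5, -30), (3, -23)) = 10.6301
d((23, 13), (3, -23)) = 41.1825

Closest pair: (2, -18) and (3, -23) with distance 5.099

The closest pair is (2, -18) and (3, -23) with Euclidean distance 5.099. For 7 points, brute-force pairwise comparison is shown above. For large n, the divide-and-conquer algorithm (sort by x, recurse on halves, check the dividing strip) achieves O(n log n).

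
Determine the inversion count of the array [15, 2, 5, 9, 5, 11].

Finding inversions in [15, 2, 5, 9, 5, 11]:

(0, 1): arr[0]=15 > arr[1]=2
(0, 2): arr[0]=15 > arr[2]=5
(0, 3): arr[0]=15 > arr[3]=9
(0, 4): arr[0]=15 > arr[4]=5
(0, 5): arr[0]=15 > arr[5]=11
(3, 4): arr[3]=9 > arr[4]=5

Total inversions: 6

The array has 6 inversion(s): (0,1), (0,2), (0,3), (0,4), (0,5), (3,4). Each pair (i,j) satisfies i < j and arr[i] > arr[j].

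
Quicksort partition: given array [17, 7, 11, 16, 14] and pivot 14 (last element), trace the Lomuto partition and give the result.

Lomuto partition with pivot = 14:

Initial array: [17, 7, 11, 16, 14]

arr[0]=17 > 14: no swap
arr[1]=7 <= 14: swap with position 0, array becomes [7, 17, 11, 16, 14]
arr[2]=11 <= 14: swap with position 1, array becomes [7, 11, 17, 16, 14]
arr[3]=16 > 14: no swap

Place pivot at position 2: [7, 11, 14, 16, 17]
Pivot position: 2

After partitioning with pivot 14, the array becomes [7, 11, 14, 16, 17]. The pivot is placed at index 2. All elements to the left of the pivot are <= 14, and all elements to the right are > 14.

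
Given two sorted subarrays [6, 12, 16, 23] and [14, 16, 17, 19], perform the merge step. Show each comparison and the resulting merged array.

Merging process:

Compare 6 vs 14: take 6 from left. Merged: [6]
Compare 12 vs 14: take 12 from left. Merged: [6, 12]
Compare 16 vs 14: take 14 from right. Merged: [6, 12, 14]
Compare 16 vs 16: take 16 from left. Merged: [6, 12, 14, 16]
Compare 23 vs 16: take 16 from right. Merged: [6, 12, 14, 16, 16]
Compare 23 vs 17: take 17 from right. Merged: [6, 12, 14, 16, 16, 17]
Compare 23 vs 19: take 19 from right. Merged: [6, 12, 14, 16, 16, 17, 19]
Append remaining from left: [23]. Merged: [6, 12, 14, 16, 16, 17, 19, 23]

Final merged array: [6, 12, 14, 16, 16, 17, 19, 23]
Total comparisons: 7

The merged array is [6, 12, 14, 16, 16, 17, 19, 23], requiring 7 comparisons. The merge step runs in O(n) time where n is the total number of elements.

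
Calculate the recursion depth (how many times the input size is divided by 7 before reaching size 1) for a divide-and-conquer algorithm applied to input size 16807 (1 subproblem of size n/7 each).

For divide and conquer with division factor 7:

Problem sizes at each level:
Level 0: 16807
Level 1: 2401
Level 2: 343
Level 3: 49
Level 4: 7
Level 5: 1

The root is level 0 and the size-1 base case is level 5 (the tree spans levels 0 through 5, i.e. 6 levels counting the root), so the depth is the number of divisions: log_7(16807) = 5

The recursion tree depth is log_7(16807) = 5. At each level, the problem size is divided by 7, so it takes 5 divisions to reduce to a base case of size 1. The algorithm makes 1 recursive call at each level.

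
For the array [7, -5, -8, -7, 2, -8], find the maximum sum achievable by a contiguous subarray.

Using Kadane's algorithm on [7, -5, -8, -7, 2, -8]:

Scanning through the array:
Position 1 (value -5): max_ending_here = 2, max_so_far = 7
Position 2 (value -8): max_ending_here = -6, max_so_far = 7
Position 3 (value -7): max_ending_here = -7, max_so_far = 7
Position 4 (value 2): max_ending_here = 2, max_so_far = 7
Position 5 (value -8): max_ending_here = -6, max_so_far = 7

Maximum subarray: [7]
Maximum sum: 7

The maximum subarray is [7] with sum 7. This subarray runs from index 0 to index 0.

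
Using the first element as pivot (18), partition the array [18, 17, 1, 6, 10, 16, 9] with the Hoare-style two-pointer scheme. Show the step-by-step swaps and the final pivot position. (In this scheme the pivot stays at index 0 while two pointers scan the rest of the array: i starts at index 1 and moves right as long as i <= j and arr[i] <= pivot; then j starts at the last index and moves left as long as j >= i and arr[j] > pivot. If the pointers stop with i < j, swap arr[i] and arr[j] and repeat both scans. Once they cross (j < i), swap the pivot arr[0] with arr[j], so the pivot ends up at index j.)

Hoare-style two-pointer partition with pivot = 18:

Initial array: [18, 17, 1, 6, 10, 16, 9]

Pointers start at i = 1, j = 6.
i ends at 7, j ends at 6: the pointers have crossed (j < i), so scanning stops.

Swap pivot arr[0] with arr[6] to place pivot at position 6: [9, 17, 1, 6, 10, 16, 18]
Pivot position: 6

After partitioning with pivot 18, the array becomes [9, 17, 1, 6, 10, 16, 18]. The pivot is placed at index 6. All elements to the left of the pivot are <= 18, and all elements to the right are > 18.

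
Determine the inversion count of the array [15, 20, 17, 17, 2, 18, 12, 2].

Finding inversions in [15, 20, 17, 17, 2, 18, 12, 2]:

(0, 4): arr[0]=15 > arr[4]=2
(0, 6): arr[0]=15 > arr[6]=12
(0, 7): arr[0]=15 > arr[7]=2
(1, 2): arr[1]=20 > arr[2]=17
(1, 3): arr[1]=20 > arr[3]=17
(1, 4): arr[1]=20 > arr[4]=2
(1, 5): arr[1]=20 > arr[5]=18
(1, 6): arr[1]=20 > arr[6]=12
(1, 7): arr[1]=20 > arr[7]=2
(2, 4): arr[2]=17 > arr[4]=2
(2, 6): arr[2]=17 > arr[6]=12
(2, 7): arr[2]=17 > arr[7]=2
(3, 4): arr[3]=17 > arr[4]=2
(3, 6): arr[3]=17 > arr[6]=12
(3, 7): arr[3]=17 > arr[7]=2
(5, 6): arr[5]=18 > arr[6]=12
(5, 7): arr[5]=18 > arr[7]=2
(6, 7): arr[6]=12 > arr[7]=2

Total inversions: 18

The array has 18 inversion(s): (0,4), (0,6), (0,7), (1,2), (1,3), (1,4), (1,5), (1,6), (1,7), (2,4), (2,6), (2,7), (3,4), (3,6), (3,7), (5,6), (5,7), (6,7). Each pair (i,j) satisfies i < j and arr[i] > arr[j].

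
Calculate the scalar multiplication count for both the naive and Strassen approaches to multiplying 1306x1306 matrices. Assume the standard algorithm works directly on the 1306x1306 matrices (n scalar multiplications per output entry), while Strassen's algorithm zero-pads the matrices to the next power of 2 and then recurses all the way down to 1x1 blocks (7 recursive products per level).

Matrix multiplication for 1306x1306 matrices:

Strassen's algorithm requires power-of-2 dimensions. Pad 1306x1306 to 2048x2048 (next power of 2).

Standard algorithm: 1306^3 = 2227560616 multiplications
Strassen's algorithm: 7^(log2(2048)) = 7^11 = 1977326743 multiplications
Savings: 2227560616 - 1977326743 = 250233873 multiplications

Standard: 2227560616 multiplications (1306^3). Strassen: 1977326743 multiplications (7^11, after padding to 2048x2048). Strassen reduces 8 recursive multiplications to 7 at each level.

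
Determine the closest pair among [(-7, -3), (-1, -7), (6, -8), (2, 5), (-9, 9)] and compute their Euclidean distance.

Computing all pairwise distances among 5 points:

d((-7, -3), (-1, -7)) = 7.2111
d((-7, -3), (6, -8)) = 13.9284
d((-7, -3), (2, 5)) = 12.0416
d((-7, -3), (-9, 9)) = 12.1655
d((-1, -7), (6, -8)) = 7.0711 <-- minimum
d((-1, -7), (2, 5)) = 12.3693
d((-1, -7), (-9, 9)) = 17.8885
d((6, -8), (2, 5)) = 13.6015
d((6, -8), (-9, 9)) = 22.6716
d((2, 5), (-9, 9)) = 11.7047

Closest pair: (-1, -7) and (6, -8) with distance 7.0711

The closest pair is (-1, -7) and (6, -8) with Euclidean distance 7.0711. For 5 points, brute-force pairwise comparison is shown above. For large n, the divide-and-conquer algorithm (sort by x, recurse on halves, check the dividing strip) achieves O(n log n).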